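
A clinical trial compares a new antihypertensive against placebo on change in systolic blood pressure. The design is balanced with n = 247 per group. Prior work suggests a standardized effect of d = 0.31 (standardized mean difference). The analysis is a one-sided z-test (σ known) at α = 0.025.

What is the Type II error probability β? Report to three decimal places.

Noncentrality parameter: λ = d·√(n/2) = 0.31 × √(247/2) = 3.4450
One-sided α = 0.025 → critical value z_{0.025} = 1.960.
Power = Φ(λ − 1.960) = Φ(1.485) = 0.9312.
Type II error: β = 1 − power = 1 − 0.9312 = 0.0688.

β ≈ 0.069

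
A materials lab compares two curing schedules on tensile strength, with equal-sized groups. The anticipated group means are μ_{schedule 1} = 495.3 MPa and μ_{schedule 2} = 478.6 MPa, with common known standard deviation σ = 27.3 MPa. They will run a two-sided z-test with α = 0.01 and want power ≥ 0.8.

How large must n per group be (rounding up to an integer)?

Standardized effect: d = |μ_{schedule 1} − μ_{schedule 2}| / σ = |495.3 − 478.6| / 27.3 = 0.6117
Set Φ(δ − 2.576) = 0.8; then δ − 2.576 = Φ⁻¹(0.8) = 0.842, giving δ = 3.417.
(The Φ(−δ − z_{α/2}) term is vanishingly small for δ > 0 and is dropped in the standard sample-size formula.)
δ = d·√(n/2) ⇒ n = 2(δ/d)² = 2 × (3.417 / 0.6117)² = 62.42.
Round up to the next whole unit.

n = 63 per group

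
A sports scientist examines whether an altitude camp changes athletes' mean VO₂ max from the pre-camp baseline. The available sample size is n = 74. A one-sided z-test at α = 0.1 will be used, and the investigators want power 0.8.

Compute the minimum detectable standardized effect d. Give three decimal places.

d ≈ 0.247

Need Φ(δ − 1.282) = 0.8, so δ = 1.282 + 0.842 = 2.123.
δ = d·√n ⇒ d = δ/√n = 2.123/√74 = 0.2468.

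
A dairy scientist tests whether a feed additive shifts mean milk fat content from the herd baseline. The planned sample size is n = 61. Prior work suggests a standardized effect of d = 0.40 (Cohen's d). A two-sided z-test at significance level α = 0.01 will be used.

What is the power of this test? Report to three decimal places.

Noncentrality parameter: δ = d·√n = 0.40 × √61 = 3.1241
Critical value for a two-sided test at α = 0.01: z_{α/2} = 2.576.
Power = Φ(δ − 2.576) + Φ(−δ − 2.576) = Φ(0.548) + Φ(-5.700) = 0.7082 + 0.0000 = 0.7082.

Power ≈ 0.708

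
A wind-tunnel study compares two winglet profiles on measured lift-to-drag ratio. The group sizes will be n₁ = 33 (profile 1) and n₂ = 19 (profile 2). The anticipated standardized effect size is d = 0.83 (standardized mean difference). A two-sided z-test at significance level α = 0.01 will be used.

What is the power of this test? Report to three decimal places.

Power ≈ 0.620

Noncentrality parameter: δ = d / √(1/n₁ + 1/n₂) = 0.83 / √(1/33 + 1/19) = 2.8821
Two-sided α = 0.01 → critical value z_{0.005} = 2.576.
Power = Φ(δ − 2.576) + Φ(−δ − 2.576) = Φ(0.306) + Φ(-5.458) = 0.6203 + 0.0000 = 0.6203.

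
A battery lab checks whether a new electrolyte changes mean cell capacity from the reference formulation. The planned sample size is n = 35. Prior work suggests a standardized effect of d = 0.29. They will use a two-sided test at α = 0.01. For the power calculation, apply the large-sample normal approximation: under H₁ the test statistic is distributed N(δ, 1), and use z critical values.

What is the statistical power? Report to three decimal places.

Power ≈ 0.195

Noncentrality parameter: δ = d·√n = 0.29 × √35 = 1.7157
Critical value for a two-sided test at α = 0.01: z_{α/2} = 2.576.
Power = Φ(δ − 2.576) + Φ(−δ − 2.576) = Φ(-0.860) + Φ(-4.291) = 0.1948 + 0.0000 = 0.1949.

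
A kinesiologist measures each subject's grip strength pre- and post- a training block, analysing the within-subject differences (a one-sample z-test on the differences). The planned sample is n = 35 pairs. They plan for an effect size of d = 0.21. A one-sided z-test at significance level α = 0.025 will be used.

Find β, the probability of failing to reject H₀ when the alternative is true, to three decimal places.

Noncentrality parameter: δ = d·√n = 0.21 × √35 = 1.2424
One-sided α = 0.025 → critical value z_{0.025} = 1.960.
Power = Φ(δ − 1.960) = Φ(-0.718) = 0.2365.
Type II error: β = 1 − power = 1 − 0.2365 = 0.7635.

β ≈ 0.763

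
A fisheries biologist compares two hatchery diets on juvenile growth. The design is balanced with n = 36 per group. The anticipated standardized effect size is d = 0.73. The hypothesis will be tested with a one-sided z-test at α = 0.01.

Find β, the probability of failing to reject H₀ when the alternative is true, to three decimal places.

Noncentrality parameter: λ = d·√(n/2) = 0.73 × √(36/2) = 3.0971
Critical value for a one-sided test at α = 0.01: z_α = 2.326.
Power = P(Z > 2.326 − λ) = Φ(0.771) = 0.7796.
Type II error: β = 1 − power = 1 − 0.7796 = 0.2204.

β ≈ 0.220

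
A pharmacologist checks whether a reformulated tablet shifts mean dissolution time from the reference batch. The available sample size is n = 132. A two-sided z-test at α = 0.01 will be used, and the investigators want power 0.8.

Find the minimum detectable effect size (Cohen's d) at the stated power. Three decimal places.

Required noncentrality: δ = z_{0.005} + z_{0.20} = 2.576 + 0.842 = 3.417.
(Lower-tail contribution to power is negligible for δ > 0.)
δ = d·√n ⇒ d = δ/√n = 3.417/√132 = 0.2975.

d ≈ 0.297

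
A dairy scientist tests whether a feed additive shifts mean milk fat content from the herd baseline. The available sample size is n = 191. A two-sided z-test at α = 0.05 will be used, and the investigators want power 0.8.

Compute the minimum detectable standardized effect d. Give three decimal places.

d ≈ 0.203

Required noncentrality: δ = z_{0.025} + z_{0.20} = 1.960 + 0.842 = 2.802.
(Lower-tail contribution to power is negligible for δ > 0.)
δ = d·√n ⇒ d = δ/√n = 2.802/√191 = 0.2027.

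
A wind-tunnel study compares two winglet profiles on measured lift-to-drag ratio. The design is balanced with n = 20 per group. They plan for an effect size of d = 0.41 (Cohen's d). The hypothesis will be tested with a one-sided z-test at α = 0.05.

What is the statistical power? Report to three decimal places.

Noncentrality parameter: δ = d·√(n/2) = 0.41 × √(20/2) = 1.2965
One-sided α = 0.05 → critical value z_{0.05} = 1.645.
Power = P(Z > 1.645 − δ) = Φ(-0.348) = 0.3638.

Power ≈ 0.364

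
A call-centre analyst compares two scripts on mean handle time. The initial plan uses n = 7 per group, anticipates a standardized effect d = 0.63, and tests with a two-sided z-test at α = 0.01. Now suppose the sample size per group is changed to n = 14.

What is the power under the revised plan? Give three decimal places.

With n = 14 per group: δ = d·√(n/2) = 0.63 × √(14/2) = 1.6668. Critical value z_{0.005} = 2.576.
Revised power = Φ(δ − 2.576) + Φ(−δ − 2.576) = Φ(-0.909) + Φ(-4.243) = 0.1817 + 0.0000 = 0.1817.

Power ≈ 0.182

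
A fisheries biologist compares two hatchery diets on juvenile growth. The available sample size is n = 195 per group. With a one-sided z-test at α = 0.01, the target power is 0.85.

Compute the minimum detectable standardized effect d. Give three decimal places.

Need Φ(δ − 2.326) = 0.85, so δ = 2.326 + 1.036 = 3.363.
δ = d·√(n/2) ⇒ d = δ/√(n/2) = 3.363/√(195/2) = 0.3406.

d ≈ 0.341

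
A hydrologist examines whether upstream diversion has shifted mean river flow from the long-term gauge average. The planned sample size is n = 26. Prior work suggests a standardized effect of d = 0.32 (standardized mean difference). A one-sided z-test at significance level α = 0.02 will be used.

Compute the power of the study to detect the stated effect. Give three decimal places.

Noncentrality parameter: δ = d·√n = 0.32 × √26 = 1.6317
One-sided α = 0.02 → critical value z_{0.02} = 2.054.
Power = Φ(δ − 2.054) = Φ(-0.422) = 0.3365.

Power ≈ 0.336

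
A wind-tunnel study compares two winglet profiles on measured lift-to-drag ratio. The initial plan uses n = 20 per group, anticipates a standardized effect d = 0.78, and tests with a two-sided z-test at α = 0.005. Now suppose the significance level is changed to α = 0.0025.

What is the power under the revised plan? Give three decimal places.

Power ≈ 0.289

δ = d·√(n/2) = 0.78 × √(20/2) = 2.4666 (unchanged). New critical value: z_{0.0013} = 3.023.
Revised power = Φ(δ − 3.023) + Φ(−δ − 3.023) = Φ(-0.557) + Φ(-5.490) = 0.2888 + 0.0000 = 0.2888.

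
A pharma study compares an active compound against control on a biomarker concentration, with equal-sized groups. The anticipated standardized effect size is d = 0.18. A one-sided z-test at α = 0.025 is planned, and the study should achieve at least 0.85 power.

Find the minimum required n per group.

Set Φ(δ − 1.960) = 0.85; then δ − 1.960 = Φ⁻¹(0.85) = 1.036, giving δ = 2.996.
δ = d·√(n/2) ⇒ n = 2(δ/d)² = 2 × (2.996 / 0.18)² = 554.22.
Round up to the next whole unit.

n = 555 per group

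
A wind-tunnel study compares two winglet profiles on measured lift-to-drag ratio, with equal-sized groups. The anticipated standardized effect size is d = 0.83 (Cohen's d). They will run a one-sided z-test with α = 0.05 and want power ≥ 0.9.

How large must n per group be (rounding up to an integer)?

n = 25 per group

Set Φ(δ − 1.645) = 0.9; then δ − 1.645 = Φ⁻¹(0.9) = 1.282, giving δ = 2.926.
δ = d·√(n/2) ⇒ n = 2(δ/d)² = 2 × (2.926 / 0.83)² = 24.86.
Round up to the next whole unit.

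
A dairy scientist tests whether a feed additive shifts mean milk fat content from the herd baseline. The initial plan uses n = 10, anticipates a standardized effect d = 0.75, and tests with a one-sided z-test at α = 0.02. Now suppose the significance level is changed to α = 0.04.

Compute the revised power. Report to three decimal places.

δ = d·√n = 0.75 × √10 = 2.3717 (unchanged). New critical value: z_{0.04} = 1.751.
Revised power = Φ(δ − 1.751) = Φ(0.621) = 0.7327.

Power ≈ 0.733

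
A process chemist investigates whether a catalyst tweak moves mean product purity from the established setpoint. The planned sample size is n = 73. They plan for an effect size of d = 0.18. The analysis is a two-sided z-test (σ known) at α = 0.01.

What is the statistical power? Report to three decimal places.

Noncentrality parameter: δ = d·√n = 0.18 × √73 = 1.5379
Critical value for a two-sided test at α = 0.01: z_{α/2} = 2.576.
Power = Φ(δ − 2.576) + Φ(−δ − 2.576) = Φ(-1.038) + Φ(-4.114) = 0.1497 + 0.0000 = 0.1497.

Power ≈ 0.150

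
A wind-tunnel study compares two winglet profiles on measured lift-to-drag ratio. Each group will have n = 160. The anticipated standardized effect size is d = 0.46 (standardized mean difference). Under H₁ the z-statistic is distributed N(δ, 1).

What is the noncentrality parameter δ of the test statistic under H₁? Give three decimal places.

δ ≈ 4.114

δ = d·√(n/2) = 0.46 × √(160/2) = 4.1144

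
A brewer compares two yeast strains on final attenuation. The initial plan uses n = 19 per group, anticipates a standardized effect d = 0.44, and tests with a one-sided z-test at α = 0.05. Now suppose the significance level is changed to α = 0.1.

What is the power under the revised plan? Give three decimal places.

δ = d·√(n/2) = 0.44 × √(19/2) = 1.3562 (unchanged). New critical value: z_{0.1} = 1.282.
Revised power = P(Z > 1.282 − δ) = Φ(0.075) = 0.5297.

Power ≈ 0.530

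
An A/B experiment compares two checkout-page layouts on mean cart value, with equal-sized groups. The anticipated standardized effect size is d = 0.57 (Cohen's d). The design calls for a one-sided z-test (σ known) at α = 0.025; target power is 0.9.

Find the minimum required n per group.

n = 65 per group

Set Φ(δ − 1.960) = 0.9; then δ − 1.960 = Φ⁻¹(0.9) = 1.282, giving δ = 3.242.
δ = d·√(n/2) ⇒ n = 2(δ/d)² = 2 × (3.242 / 0.57)² = 64.68.
Rounding up, n = 65 per group.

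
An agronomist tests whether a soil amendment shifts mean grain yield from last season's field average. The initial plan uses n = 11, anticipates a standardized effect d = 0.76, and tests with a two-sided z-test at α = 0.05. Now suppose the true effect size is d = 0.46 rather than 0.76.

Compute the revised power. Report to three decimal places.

With d = 0.46: δ = d·√n = 0.46 × √11 = 1.5256. Critical value z_{0.025} = 1.960.
Revised power = Φ(δ − 1.960) + Φ(−δ − 1.960) = Φ(-0.434) + Φ(-3.486) = 0.3320 + 0.0002 = 0.3323.

Power ≈ 0.332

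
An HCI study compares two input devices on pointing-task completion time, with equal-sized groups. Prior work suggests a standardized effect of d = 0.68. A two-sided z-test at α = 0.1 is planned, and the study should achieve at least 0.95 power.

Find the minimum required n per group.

n = 47 per group

Set Φ(δ − 1.645) = 0.95; then δ − 1.645 = Φ⁻¹(0.95) = 1.645, giving δ = 3.290.
(Ignoring the negligible lower-tail rejection probability gives the usual closed-form inversion.)
δ = d·√(n/2) ⇒ n = 2(δ/d)² = 2 × (3.290 / 0.68)² = 46.81.
Round up to the next whole unit.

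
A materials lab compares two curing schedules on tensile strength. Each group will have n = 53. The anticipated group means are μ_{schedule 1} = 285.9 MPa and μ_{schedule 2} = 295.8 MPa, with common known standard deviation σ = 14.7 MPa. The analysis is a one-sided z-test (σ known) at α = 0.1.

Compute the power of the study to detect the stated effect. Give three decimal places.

Standardized effect: d = |μ_{schedule 1} − μ_{schedule 2}| / σ = |285.9 − 295.8| / 14.7 = 0.6735
Noncentrality parameter: δ = d·√(n/2) = 0.6735 × √(53/2) = 3.4669
Critical value for a one-sided test at α = 0.1: z_α = 1.282.
Power = P(Z > 1.282 − δ) = Φ(2.185) = 0.9856.

Power ≈ 0.986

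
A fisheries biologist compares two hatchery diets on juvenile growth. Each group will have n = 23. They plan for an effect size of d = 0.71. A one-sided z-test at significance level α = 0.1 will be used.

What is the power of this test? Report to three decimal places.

Noncentrality parameter: λ = d·√(n/2) = 0.71 × √(23/2) = 2.4077
One-sided α = 0.1 → critical value z_{0.1} = 1.282.
Power = Φ(λ − 1.282) = Φ(1.126) = 0.8700.

Power ≈ 0.870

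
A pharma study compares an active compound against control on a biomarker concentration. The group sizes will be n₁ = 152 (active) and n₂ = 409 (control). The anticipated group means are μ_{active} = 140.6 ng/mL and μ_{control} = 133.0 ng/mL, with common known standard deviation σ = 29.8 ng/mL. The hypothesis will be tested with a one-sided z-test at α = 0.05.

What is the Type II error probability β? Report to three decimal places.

Standardized effect: d = |μ_{active} − μ_{control}| / σ = |140.6 − 133.0| / 29.8 = 0.2550
Noncentrality parameter: δ = d / √(1/n₁ + 1/n₂) = 0.2550 / √(1/152 + 1/409) = 2.6847
One-sided α = 0.05 → critical value z_{0.05} = 1.645.
Power = Φ(δ − 1.645) = Φ(1.040) = 0.8508.
Type II error: β = 1 − power = 1 − 0.8508 = 0.1492.

β ≈ 0.149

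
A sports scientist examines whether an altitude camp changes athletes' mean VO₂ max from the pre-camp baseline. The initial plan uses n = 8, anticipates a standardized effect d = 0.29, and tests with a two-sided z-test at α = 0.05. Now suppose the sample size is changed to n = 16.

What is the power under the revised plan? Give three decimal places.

Power ≈ 0.213

With n = 16: δ = d·√n = 0.29 × √16 = 1.1600. Critical value z_{0.025} = 1.960.
Revised power = Φ(δ − 1.960) + Φ(−δ − 1.960) = Φ(-0.800) + Φ(-3.120) = 0.2119 + 0.0009 = 0.2128.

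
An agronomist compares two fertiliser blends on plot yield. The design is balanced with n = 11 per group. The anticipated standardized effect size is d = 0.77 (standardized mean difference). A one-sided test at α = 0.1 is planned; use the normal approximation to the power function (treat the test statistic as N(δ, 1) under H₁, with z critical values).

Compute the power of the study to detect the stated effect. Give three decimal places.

Noncentrality parameter: δ = d·√(n/2) = 0.77 × √(11/2) = 1.8058
One-sided α = 0.1 → critical value z_{0.1} = 1.282.
Power = P(Z > 1.282 − δ) = Φ(0.524) = 0.7000.

Power ≈ 0.700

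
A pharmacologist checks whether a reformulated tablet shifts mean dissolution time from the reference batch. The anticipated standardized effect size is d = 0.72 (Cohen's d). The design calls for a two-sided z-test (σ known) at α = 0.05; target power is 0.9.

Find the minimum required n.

n = 21

For power 0.9 need Φ(δ − z_{0.025}) = 0.9, so δ = z_{0.025} + z_{0.10} = 1.960 + 1.282 = 3.242.
(Ignoring the negligible lower-tail rejection probability gives the usual closed-form inversion.)
δ = d·√n ⇒ n = (δ/d)² = (3.242 / 0.72)² = 20.27.
Round up to the next whole unit.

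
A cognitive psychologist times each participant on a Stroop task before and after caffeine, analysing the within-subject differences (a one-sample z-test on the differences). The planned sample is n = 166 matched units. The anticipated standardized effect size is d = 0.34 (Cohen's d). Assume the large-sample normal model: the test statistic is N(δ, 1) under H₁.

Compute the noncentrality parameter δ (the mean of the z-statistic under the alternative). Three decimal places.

δ ≈ 4.381

The noncentrality parameter scales effect size by the design's sample-size factor: δ = d·√n = 0.34 × √166 = 4.3806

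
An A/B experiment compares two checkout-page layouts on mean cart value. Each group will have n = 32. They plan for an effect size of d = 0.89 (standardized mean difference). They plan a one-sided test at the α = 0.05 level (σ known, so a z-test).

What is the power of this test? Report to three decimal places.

Power ≈ 0.972

Noncentrality parameter: δ = d·√(n/2) = 0.89 × √(32/2) = 3.5600
Critical value for a one-sided test at α = 0.05: z_α = 1.645.
Power = Φ(δ − 1.645) = Φ(1.915) = 0.9723.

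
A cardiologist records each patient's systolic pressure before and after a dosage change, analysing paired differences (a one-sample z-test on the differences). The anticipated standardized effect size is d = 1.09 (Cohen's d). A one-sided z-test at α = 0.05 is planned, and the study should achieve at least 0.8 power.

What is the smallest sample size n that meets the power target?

n = 6

For power 0.8 need Φ(δ − z_{0.05}) = 0.8, so δ = z_{0.05} + z_{0.20} = 1.645 + 0.842 = 2.486.
δ = d·√n ⇒ n = (δ/d)² = (2.486 / 1.09)² = 5.20.
Round up to the next whole unit.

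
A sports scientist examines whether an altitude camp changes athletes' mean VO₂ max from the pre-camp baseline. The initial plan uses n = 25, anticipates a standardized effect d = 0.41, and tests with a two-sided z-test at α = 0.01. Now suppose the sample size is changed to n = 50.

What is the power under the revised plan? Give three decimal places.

Power ≈ 0.627

With n = 50: δ = d·√n = 0.41 × √50 = 2.8991. Critical value z_{0.005} = 2.576.
Revised power = Φ(δ − 2.576) + Φ(−δ − 2.576) = Φ(0.323) + Φ(-5.475) = 0.6268 + 0.0000 = 0.6268.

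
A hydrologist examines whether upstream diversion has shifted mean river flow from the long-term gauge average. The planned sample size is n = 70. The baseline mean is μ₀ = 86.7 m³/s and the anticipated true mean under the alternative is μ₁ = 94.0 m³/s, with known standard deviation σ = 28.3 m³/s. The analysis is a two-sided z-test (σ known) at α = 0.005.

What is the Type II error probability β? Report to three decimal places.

β ≈ 0.742

Standardized effect: d = |μ₁ − μ₀| / σ = |94.0 − 86.7| / 28.3 = 0.2580
Noncentrality parameter: δ = d·√n = 0.2580 × √70 = 2.1582
Two-sided α = 0.005 → critical value z_{0.0025} = 2.807.
Power = Φ(δ − 2.807) + Φ(−δ − 2.807) = Φ(-0.649) + Φ(-4.965) = 0.2582 + 0.0000 = 0.2582.
Type II error: β = 1 − power = 1 − 0.2582 = 0.7418.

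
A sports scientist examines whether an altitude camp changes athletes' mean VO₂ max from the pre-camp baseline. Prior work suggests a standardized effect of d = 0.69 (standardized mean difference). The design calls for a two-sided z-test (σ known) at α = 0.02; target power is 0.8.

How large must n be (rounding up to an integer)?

n = 22

Set Φ(δ − 2.326) = 0.8; then δ − 2.326 = Φ⁻¹(0.8) = 0.842, giving δ = 3.168.
(For δ > 0 the lower-tail rejection region contributes negligibly to power, so the one-term inversion is standard.)
δ = d·√n ⇒ n = (δ/d)² = (3.168 / 0.69)² = 21.08.
Round up to the next whole unit.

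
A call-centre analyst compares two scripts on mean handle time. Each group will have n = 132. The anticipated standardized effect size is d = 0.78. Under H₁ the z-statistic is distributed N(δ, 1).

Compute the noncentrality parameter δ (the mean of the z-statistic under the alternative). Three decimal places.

δ ≈ 6.337

δ = d·√(n/2) = 0.78 × √(132/2) = 6.3367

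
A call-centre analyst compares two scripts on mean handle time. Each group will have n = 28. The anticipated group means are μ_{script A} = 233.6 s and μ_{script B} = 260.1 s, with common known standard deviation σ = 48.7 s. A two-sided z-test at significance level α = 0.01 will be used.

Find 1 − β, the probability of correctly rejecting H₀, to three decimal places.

Power ≈ 0.295

Standardized effect: d = |μ_{script A} − μ_{script B}| / σ = |233.6 − 260.1| / 48.7 = 0.5441
Noncentrality parameter: δ = d·√(n/2) = 0.5441 × √(28/2) = 2.0360
Two-sided α = 0.01 → critical value z_{0.005} = 2.576.
Power = Φ(δ − 2.576) + Φ(−δ − 2.576) = Φ(-0.540) + Φ(-4.612) = 0.2947 + 0.0000 = 0.2947.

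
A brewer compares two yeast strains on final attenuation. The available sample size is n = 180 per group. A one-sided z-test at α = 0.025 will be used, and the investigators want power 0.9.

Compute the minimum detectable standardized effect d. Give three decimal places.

Need Φ(δ − 1.960) = 0.9, so δ = 1.960 + 1.282 = 3.242.
δ = d·√(n/2) ⇒ d = δ/√(n/2) = 3.242/√(180/2) = 0.3417.

d ≈ 0.342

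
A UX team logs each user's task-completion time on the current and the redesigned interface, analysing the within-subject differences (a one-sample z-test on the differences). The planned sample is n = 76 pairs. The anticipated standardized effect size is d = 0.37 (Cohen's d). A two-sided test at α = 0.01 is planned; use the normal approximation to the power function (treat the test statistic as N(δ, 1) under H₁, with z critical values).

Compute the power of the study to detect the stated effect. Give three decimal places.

Noncentrality parameter: δ = d·√n = 0.37 × √76 = 3.2256
Two-sided α = 0.01 → critical value z_{0.005} = 2.576.
Power = Φ(δ − 2.576) + Φ(−δ − 2.576) = Φ(0.650) + Φ(-5.801) = 0.7421 + 0.0000 = 0.7421.

Power ≈ 0.742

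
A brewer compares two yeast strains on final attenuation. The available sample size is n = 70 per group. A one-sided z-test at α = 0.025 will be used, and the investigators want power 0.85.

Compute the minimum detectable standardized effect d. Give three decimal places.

Need Φ(δ − 1.960) = 0.85, so δ = 1.960 + 1.036 = 2.996.
δ = d·√(n/2) ⇒ d = δ/√(n/2) = 2.996/√(70/2) = 0.5065.

d ≈ 0.506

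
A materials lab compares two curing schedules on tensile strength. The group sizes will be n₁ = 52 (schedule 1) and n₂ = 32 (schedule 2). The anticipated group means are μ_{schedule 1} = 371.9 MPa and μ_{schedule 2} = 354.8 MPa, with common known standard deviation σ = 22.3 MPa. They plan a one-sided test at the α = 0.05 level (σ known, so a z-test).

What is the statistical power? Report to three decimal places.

Power ≈ 0.961

Standardized effect: d = |μ_{schedule 1} − μ_{schedule 2}| / σ = |371.9 − 354.8| / 22.3 = 0.7668
Noncentrality parameter: δ = d / √(1/n₁ + 1/n₂) = 0.7668 / √(1/52 + 1/32) = 3.4129
One-sided α = 0.05 → critical value z_{0.05} = 1.645.
Power = P(Z > 1.645 − δ) = Φ(1.768) = 0.9615.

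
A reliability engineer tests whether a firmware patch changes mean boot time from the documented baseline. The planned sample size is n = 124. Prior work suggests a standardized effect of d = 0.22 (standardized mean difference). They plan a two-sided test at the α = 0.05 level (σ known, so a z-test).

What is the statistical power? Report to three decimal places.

Noncentrality parameter: δ = d·√n = 0.22 × √124 = 2.4498
Two-sided α = 0.05 → critical value z_{0.025} = 1.960.
Power = Φ(δ − 1.960) + Φ(−δ − 1.960) = Φ(0.490) + Φ(-4.410) = 0.6879 + 0.0000 = 0.6879.

Power ≈ 0.688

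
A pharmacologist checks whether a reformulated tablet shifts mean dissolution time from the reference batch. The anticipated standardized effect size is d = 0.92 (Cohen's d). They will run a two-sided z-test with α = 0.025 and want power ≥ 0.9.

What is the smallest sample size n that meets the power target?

n = 15

Set Φ(δ − 2.241) = 0.9; then δ − 2.241 = Φ⁻¹(0.9) = 1.282, giving δ = 3.523.
(For δ > 0 the lower-tail rejection region contributes negligibly to power, so the one-term inversion is standard.)
δ = d·√n ⇒ n = (δ/d)² = (3.523 / 0.92)² = 14.66.
Round up to the next whole unit.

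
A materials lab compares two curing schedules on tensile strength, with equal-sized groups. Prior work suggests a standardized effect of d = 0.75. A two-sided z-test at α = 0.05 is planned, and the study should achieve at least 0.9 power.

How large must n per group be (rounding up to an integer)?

n = 38 per group

Set Φ(δ − 1.960) = 0.9; then δ − 1.960 = Φ⁻¹(0.9) = 1.282, giving δ = 3.242.
(For δ > 0 the lower-tail rejection region contributes negligibly to power, so the one-term inversion is standard.)
δ = d·√(n/2) ⇒ n = 2(δ/d)² = 2 × (3.242 / 0.75)² = 37.36.
Round up to the next whole unit.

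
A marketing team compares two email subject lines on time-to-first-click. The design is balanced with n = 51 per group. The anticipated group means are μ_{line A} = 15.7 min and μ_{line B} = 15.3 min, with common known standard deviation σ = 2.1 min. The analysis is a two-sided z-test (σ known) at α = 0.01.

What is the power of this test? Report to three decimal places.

Standardized effect: d = |μ_{line A} − μ_{line B}| / σ = |15.7 − 15.3| / 2.1 = 0.1905
Noncentrality parameter: λ = d·√(n/2) = 0.1905 × √(51/2) = 0.9619
Critical value for a two-sided test at α = 0.01: z_{α/2} = 2.576.
Power = Φ(λ − 2.576) + Φ(−λ − 2.576) = Φ(-1.614) + Φ(-3.538) = 0.0533 + 0.0002 = 0.0535.

Power ≈ 0.053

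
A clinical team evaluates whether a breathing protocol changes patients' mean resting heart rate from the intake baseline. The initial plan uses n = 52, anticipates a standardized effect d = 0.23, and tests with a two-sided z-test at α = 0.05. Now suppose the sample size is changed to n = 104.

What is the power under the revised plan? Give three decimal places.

Power ≈ 0.650

With n = 104: δ = d·√n = 0.23 × √104 = 2.3455. Critical value z_{0.025} = 1.960.
Revised power = Φ(δ − 1.960) + Φ(−δ − 1.960) = Φ(0.386) + Φ(-4.306) = 0.6501 + 0.0000 = 0.6501.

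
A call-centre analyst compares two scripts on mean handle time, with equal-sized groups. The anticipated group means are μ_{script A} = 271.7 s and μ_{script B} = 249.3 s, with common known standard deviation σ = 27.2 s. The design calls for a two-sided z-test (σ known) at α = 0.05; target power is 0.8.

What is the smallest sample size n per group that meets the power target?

n = 24 per group

Standardized effect: d = |μ_{script A} − μ_{script B}| / σ = |271.7 − 249.3| / 27.2 = 0.8235
For power 0.8 need Φ(δ − z_{0.025}) = 0.8, so δ = z_{0.025} + z_{0.20} = 1.960 + 0.842 = 2.802.
(The Φ(−δ − z_{α/2}) term is vanishingly small for δ > 0 and is dropped in the standard sample-size formula.)
δ = d·√(n/2) ⇒ n = 2(δ/d)² = 2 × (2.802 / 0.8235)² = 23.15.
Rounding up, n = 24 per group.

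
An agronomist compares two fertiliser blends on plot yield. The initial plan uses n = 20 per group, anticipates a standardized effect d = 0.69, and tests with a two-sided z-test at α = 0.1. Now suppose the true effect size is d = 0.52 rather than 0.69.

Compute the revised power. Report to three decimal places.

Power ≈ 0.500

With d = 0.52: δ = d·√(n/2) = 0.52 × √(20/2) = 1.6444. Critical value z_{0.05} = 1.645.
Revised power = Φ(δ − 1.645) + Φ(−δ − 1.645) = Φ(0.000) + Φ(-3.289) = 0.4998 + 0.0005 = 0.5003.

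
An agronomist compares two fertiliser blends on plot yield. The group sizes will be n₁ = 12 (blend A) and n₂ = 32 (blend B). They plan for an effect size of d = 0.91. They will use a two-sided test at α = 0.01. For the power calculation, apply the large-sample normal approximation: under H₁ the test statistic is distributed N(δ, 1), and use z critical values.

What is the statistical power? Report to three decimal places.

Power ≈ 0.545

Noncentrality parameter: δ = d / √(1/n₁ + 1/n₂) = 0.91 / √(1/12 + 1/32) = 2.6883
Critical value for a two-sided test at α = 0.01: z_{α/2} = 2.576.
Power = Φ(δ − 2.576) + Φ(−δ − 2.576) = Φ(0.112) + Φ(-5.264) = 0.5448 + 0.0000 = 0.5448.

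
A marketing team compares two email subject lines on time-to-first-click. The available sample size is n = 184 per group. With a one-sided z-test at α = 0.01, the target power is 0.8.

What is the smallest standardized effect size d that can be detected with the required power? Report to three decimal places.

Need Φ(δ − 2.326) = 0.8, so δ = 2.326 + 0.842 = 3.168.
δ = d·√(n/2) ⇒ d = δ/√(n/2) = 3.168/√(184/2) = 0.3303.

d ≈ 0.330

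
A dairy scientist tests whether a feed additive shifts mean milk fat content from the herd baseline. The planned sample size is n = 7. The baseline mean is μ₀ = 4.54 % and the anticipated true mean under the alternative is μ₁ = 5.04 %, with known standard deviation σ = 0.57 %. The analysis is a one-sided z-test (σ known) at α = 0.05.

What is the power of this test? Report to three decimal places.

Power ≈ 0.750

Standardized effect: d = |μ₁ − μ₀| / σ = |5.04 − 4.54| / 0.57 = 0.8772
Noncentrality parameter: δ = d·√n = 0.8772 × √7 = 2.3208
One-sided α = 0.05 → critical value z_{0.05} = 1.645.
Power = P(Z > 1.645 − δ) = Φ(0.676) = 0.7505.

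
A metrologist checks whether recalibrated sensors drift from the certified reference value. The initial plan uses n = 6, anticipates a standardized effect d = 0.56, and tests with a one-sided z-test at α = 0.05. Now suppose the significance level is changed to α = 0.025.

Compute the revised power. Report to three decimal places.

Power ≈ 0.278

δ = d·√n = 0.56 × √6 = 1.3717 (unchanged). New critical value: z_{0.025} = 1.960.
Revised power = P(Z > 1.960 − δ) = Φ(-0.588) = 0.2782.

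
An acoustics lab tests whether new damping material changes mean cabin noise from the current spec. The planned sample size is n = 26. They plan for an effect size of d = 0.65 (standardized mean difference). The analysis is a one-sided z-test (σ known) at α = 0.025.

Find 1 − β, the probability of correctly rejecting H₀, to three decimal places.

Noncentrality parameter: δ = d·√n = 0.65 × √26 = 3.3144
Critical value for a one-sided test at α = 0.025: z_α = 1.960.
Power = P(Z > 1.960 − δ) = Φ(1.354) = 0.9122.

Power ≈ 0.912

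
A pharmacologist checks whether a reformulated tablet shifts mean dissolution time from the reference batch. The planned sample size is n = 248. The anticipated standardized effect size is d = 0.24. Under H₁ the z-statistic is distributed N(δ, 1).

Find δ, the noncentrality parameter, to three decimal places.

δ ≈ 3.780

The noncentrality parameter scales effect size by the design's sample-size factor: δ = d·√n = 0.24 × √248 = 3.7795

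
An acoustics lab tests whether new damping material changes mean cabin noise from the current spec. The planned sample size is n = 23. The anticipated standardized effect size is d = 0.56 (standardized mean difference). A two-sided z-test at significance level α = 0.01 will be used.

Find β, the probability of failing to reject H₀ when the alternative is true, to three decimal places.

β ≈ 0.456

Noncentrality parameter: δ = d·√n = 0.56 × √23 = 2.6857
Two-sided α = 0.01 → critical value z_{0.005} = 2.576.
Power = Φ(δ − 2.576) + Φ(−δ − 2.576) = Φ(0.110) + Φ(-5.261) = 0.5437 + 0.0000 = 0.5437.
Type II error: β = 1 − power = 1 − 0.5437 = 0.4563.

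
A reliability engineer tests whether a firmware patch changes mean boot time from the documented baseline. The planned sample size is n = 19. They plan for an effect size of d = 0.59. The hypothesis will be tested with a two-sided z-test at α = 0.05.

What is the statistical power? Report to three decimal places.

Power ≈ 0.730

Noncentrality parameter: δ = d·√n = 0.59 × √19 = 2.5718
Critical value for a two-sided test at α = 0.05: z_{α/2} = 1.960.
Power = Φ(δ − 1.960) + Φ(−δ − 1.960) = Φ(0.612) + Φ(-4.532) = 0.7297 + 0.0000 = 0.7297.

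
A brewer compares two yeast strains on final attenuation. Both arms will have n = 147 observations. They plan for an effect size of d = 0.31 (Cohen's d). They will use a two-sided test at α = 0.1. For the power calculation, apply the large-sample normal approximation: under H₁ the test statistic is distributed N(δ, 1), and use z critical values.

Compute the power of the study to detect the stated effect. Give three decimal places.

Power ≈ 0.844

Noncentrality parameter: δ = d·√(n/2) = 0.31 × √(147/2) = 2.6577
Critical value for a two-sided test at α = 0.1: z_{α/2} = 1.645.
Power = Φ(δ − 1.645) + Φ(−δ − 1.645) = Φ(1.013) + Φ(-4.303) = 0.8444 + 0.0000 = 0.8444.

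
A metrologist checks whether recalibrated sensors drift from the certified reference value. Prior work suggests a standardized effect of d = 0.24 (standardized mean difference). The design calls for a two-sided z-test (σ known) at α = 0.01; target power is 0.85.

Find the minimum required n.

n = 227

For power 0.85 need Φ(δ − z_{0.005}) = 0.85, so δ = z_{0.005} + z_{0.15} = 2.576 + 1.036 = 3.612.
(For δ > 0 the lower-tail rejection region contributes negligibly to power, so the one-term inversion is standard.)
δ = d·√n ⇒ n = (δ/d)² = (3.612 / 0.24)² = 226.54.
Rounding up, n = 227.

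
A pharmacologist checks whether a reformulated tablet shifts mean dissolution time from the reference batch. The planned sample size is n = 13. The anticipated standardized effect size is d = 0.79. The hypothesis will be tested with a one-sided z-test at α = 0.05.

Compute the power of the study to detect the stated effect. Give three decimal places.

Noncentrality parameter: δ = d·√n = 0.79 × √13 = 2.8484
One-sided α = 0.05 → critical value z_{0.05} = 1.645.
Power = Φ(δ − 1.645) = Φ(1.204) = 0.8856.

Power ≈ 0.886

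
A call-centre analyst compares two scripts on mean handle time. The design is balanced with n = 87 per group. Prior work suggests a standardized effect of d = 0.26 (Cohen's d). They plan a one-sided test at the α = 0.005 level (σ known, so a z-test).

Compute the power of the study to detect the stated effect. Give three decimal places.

Noncentrality parameter: δ = d·√(n/2) = 0.26 × √(87/2) = 1.7148
Critical value for a one-sided test at α = 0.005: z_α = 2.576.
Power = P(Z > 2.576 − δ) = Φ(-0.861) = 0.1946.

Power ≈ 0.195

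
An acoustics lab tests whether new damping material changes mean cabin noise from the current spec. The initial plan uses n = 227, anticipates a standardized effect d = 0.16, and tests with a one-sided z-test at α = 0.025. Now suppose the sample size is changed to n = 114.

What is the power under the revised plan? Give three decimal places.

Power ≈ 0.401

With n = 114: δ = d·√n = 0.16 × √114 = 1.7083. Critical value z_{0.025} = 1.960.
Revised power = P(Z > 1.960 − δ) = Φ(-0.252) = 0.4007.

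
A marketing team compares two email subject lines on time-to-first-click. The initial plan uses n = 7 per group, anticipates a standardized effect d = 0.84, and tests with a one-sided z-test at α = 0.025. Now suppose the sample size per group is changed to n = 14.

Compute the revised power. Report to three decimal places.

Power ≈ 0.604

With n = 14 per group: δ = d·√(n/2) = 0.84 × √(14/2) = 2.2224. Critical value z_{0.025} = 1.960.
Revised power = P(Z > 1.960 − δ) = Φ(0.262) = 0.6035.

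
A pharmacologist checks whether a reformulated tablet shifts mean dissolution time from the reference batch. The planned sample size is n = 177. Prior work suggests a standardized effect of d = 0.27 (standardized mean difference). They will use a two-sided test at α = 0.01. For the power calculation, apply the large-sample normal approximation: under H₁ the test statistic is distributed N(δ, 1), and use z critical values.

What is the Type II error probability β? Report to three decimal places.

Noncentrality parameter: δ = d·√n = 0.27 × √177 = 3.5921
Two-sided α = 0.01 → critical value z_{0.005} = 2.576.
Power = Φ(δ − 2.576) + Φ(−δ − 2.576) = Φ(1.016) + Φ(-6.168) = 0.8453 + 0.0000 = 0.8453.
Type II error: β = 1 − power = 1 − 0.8453 = 0.1547.

β ≈ 0.155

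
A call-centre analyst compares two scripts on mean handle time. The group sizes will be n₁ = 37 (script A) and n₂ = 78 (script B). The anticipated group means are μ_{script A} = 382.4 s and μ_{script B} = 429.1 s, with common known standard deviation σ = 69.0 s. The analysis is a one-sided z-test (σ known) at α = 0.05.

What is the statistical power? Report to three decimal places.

Standardized effect: d = |μ_{script A} − μ_{script B}| / σ = |382.4 − 429.1| / 69.0 = 0.6768
Noncentrality parameter: δ = d / √(1/n₁ + 1/n₂) = 0.6768 / √(1/37 + 1/78) = 3.3905
Critical value for a one-sided test at α = 0.05: z_α = 1.645.
Power = P(Z > 1.645 − δ) = Φ(1.746) = 0.9596.

Power ≈ 0.960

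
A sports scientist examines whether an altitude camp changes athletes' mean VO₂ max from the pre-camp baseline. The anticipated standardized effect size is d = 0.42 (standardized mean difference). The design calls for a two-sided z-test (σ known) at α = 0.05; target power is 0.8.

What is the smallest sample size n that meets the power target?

Set Φ(δ − 1.960) = 0.8; then δ − 1.960 = Φ⁻¹(0.8) = 0.842, giving δ = 2.802.
(For δ > 0 the lower-tail rejection region contributes negligibly to power, so the one-term inversion is standard.)
δ = d·√n ⇒ n = (δ/d)² = (2.802 / 0.42)² = 44.49.
Rounding up, n = 45.

n = 45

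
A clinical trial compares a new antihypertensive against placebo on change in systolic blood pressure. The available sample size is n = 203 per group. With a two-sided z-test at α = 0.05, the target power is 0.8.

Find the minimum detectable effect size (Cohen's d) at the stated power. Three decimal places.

Required noncentrality: δ = z_{0.025} + z_{0.20} = 1.960 + 0.842 = 2.802.
(Lower-tail contribution to power is negligible for δ > 0.)
δ = d·√(n/2) ⇒ d = δ/√(n/2) = 2.802/√(203/2) = 0.2781.

d ≈ 0.278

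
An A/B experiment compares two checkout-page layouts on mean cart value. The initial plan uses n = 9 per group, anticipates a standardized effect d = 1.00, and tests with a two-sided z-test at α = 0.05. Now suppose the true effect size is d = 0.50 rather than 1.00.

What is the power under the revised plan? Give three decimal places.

With d = 0.50: δ = d·√(n/2) = 0.50 × √(9/2) = 1.0607. Critical value z_{0.025} = 1.960.
Revised power = Φ(δ − 1.960) + Φ(−δ − 1.960) = Φ(-0.899) + Φ(-3.021) = 0.1842 + 0.0013 = 0.1855.

Power ≈ 0.186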